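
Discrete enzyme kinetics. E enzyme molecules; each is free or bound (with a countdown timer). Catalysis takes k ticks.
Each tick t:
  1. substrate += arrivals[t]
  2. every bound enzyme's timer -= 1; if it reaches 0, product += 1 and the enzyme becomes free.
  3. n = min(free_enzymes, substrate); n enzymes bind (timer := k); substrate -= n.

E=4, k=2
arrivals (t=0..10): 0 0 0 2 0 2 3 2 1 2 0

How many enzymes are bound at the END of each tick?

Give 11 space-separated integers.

t=0: arr=0 -> substrate=0 bound=0 product=0
t=1: arr=0 -> substrate=0 bound=0 product=0
t=2: arr=0 -> substrate=0 bound=0 product=0
t=3: arr=2 -> substrate=0 bound=2 product=0
t=4: arr=0 -> substrate=0 bound=2 product=0
t=5: arr=2 -> substrate=0 bound=2 product=2
t=6: arr=3 -> substrate=1 bound=4 product=2
t=7: arr=2 -> substrate=1 bound=4 product=4
t=8: arr=1 -> substrate=0 bound=4 product=6
t=9: arr=2 -> substrate=0 bound=4 product=8
t=10: arr=0 -> substrate=0 bound=2 product=10

Answer: 0 0 0 2 2 2 4 4 4 4 2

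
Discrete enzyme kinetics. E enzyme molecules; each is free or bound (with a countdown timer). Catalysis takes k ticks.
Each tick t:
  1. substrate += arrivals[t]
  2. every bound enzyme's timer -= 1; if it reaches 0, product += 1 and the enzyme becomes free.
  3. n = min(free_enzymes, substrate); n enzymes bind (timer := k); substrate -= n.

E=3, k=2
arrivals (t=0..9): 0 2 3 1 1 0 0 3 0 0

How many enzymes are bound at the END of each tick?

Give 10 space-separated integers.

Answer: 0 2 3 3 3 2 1 3 3 0

Derivation:
t=0: arr=0 -> substrate=0 bound=0 product=0
t=1: arr=2 -> substrate=0 bound=2 product=0
t=2: arr=3 -> substrate=2 bound=3 product=0
t=3: arr=1 -> substrate=1 bound=3 product=2
t=4: arr=1 -> substrate=1 bound=3 product=3
t=5: arr=0 -> substrate=0 bound=2 product=5
t=6: arr=0 -> substrate=0 bound=1 product=6
t=7: arr=3 -> substrate=0 bound=3 product=7
t=8: arr=0 -> substrate=0 bound=3 product=7
t=9: arr=0 -> substrate=0 bound=0 product=10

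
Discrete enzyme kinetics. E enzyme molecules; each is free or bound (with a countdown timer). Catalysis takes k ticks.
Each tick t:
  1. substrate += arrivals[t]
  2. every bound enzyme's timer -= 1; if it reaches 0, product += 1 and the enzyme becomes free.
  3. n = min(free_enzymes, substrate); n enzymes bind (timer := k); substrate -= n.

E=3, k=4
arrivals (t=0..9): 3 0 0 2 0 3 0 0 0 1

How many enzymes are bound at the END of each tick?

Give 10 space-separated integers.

t=0: arr=3 -> substrate=0 bound=3 product=0
t=1: arr=0 -> substrate=0 bound=3 product=0
t=2: arr=0 -> substrate=0 bound=3 product=0
t=3: arr=2 -> substrate=2 bound=3 product=0
t=4: arr=0 -> substrate=0 bound=2 product=3
t=5: arr=3 -> substrate=2 bound=3 product=3
t=6: arr=0 -> substrate=2 bound=3 product=3
t=7: arr=0 -> substrate=2 bound=3 product=3
t=8: arr=0 -> substrate=0 bound=3 product=5
t=9: arr=1 -> substrate=0 bound=3 product=6

Answer: 3 3 3 3 2 3 3 3 3 3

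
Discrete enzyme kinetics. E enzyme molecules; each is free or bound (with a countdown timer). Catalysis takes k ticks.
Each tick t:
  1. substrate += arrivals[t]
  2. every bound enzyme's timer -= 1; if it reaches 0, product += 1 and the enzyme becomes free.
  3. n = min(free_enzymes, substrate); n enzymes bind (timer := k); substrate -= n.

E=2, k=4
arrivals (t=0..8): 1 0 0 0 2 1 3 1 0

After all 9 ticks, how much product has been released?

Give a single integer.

t=0: arr=1 -> substrate=0 bound=1 product=0
t=1: arr=0 -> substrate=0 bound=1 product=0
t=2: arr=0 -> substrate=0 bound=1 product=0
t=3: arr=0 -> substrate=0 bound=1 product=0
t=4: arr=2 -> substrate=0 bound=2 product=1
t=5: arr=1 -> substrate=1 bound=2 product=1
t=6: arr=3 -> substrate=4 bound=2 product=1
t=7: arr=1 -> substrate=5 bound=2 product=1
t=8: arr=0 -> substrate=3 bound=2 product=3

Answer: 3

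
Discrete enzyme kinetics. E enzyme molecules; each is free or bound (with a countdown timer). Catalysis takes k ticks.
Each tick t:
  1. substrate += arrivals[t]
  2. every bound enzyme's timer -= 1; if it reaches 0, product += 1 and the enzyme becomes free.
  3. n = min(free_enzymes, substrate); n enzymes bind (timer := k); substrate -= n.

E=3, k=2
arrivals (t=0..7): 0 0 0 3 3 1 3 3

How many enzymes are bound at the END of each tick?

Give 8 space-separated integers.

t=0: arr=0 -> substrate=0 bound=0 product=0
t=1: arr=0 -> substrate=0 bound=0 product=0
t=2: arr=0 -> substrate=0 bound=0 product=0
t=3: arr=3 -> substrate=0 bound=3 product=0
t=4: arr=3 -> substrate=3 bound=3 product=0
t=5: arr=1 -> substrate=1 bound=3 product=3
t=6: arr=3 -> substrate=4 bound=3 product=3
t=7: arr=3 -> substrate=4 bound=3 product=6

Answer: 0 0 0 3 3 3 3 3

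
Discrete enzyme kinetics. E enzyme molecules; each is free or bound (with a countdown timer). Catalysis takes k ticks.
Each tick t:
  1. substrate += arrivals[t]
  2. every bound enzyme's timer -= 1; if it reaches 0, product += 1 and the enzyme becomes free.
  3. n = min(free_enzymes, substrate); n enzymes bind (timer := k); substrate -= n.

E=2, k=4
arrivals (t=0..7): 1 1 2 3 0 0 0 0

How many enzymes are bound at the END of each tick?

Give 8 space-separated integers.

t=0: arr=1 -> substrate=0 bound=1 product=0
t=1: arr=1 -> substrate=0 bound=2 product=0
t=2: arr=2 -> substrate=2 bound=2 product=0
t=3: arr=3 -> substrate=5 bound=2 product=0
t=4: arr=0 -> substrate=4 bound=2 product=1
t=5: arr=0 -> substrate=3 bound=2 product=2
t=6: arr=0 -> substrate=3 bound=2 product=2
t=7: arr=0 -> substrate=3 bound=2 product=2

Answer: 1 2 2 2 2 2 2 2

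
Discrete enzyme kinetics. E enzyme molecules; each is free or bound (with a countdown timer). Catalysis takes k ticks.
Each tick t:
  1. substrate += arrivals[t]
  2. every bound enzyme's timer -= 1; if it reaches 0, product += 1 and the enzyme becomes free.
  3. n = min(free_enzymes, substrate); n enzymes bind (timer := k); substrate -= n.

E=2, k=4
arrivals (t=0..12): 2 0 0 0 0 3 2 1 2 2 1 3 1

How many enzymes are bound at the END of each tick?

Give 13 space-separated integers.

t=0: arr=2 -> substrate=0 bound=2 product=0
t=1: arr=0 -> substrate=0 bound=2 product=0
t=2: arr=0 -> substrate=0 bound=2 product=0
t=3: arr=0 -> substrate=0 bound=2 product=0
t=4: arr=0 -> substrate=0 bound=0 product=2
t=5: arr=3 -> substrate=1 bound=2 product=2
t=6: arr=2 -> substrate=3 bound=2 product=2
t=7: arr=1 -> substrate=4 bound=2 product=2
t=8: arr=2 -> substrate=6 bound=2 product=2
t=9: arr=2 -> substrate=6 bound=2 product=4
t=10: arr=1 -> substrate=7 bound=2 product=4
t=11: arr=3 -> substrate=10 bound=2 product=4
t=12: arr=1 -> substrate=11 bound=2 product=4

Answer: 2 2 2 2 0 2 2 2 2 2 2 2 2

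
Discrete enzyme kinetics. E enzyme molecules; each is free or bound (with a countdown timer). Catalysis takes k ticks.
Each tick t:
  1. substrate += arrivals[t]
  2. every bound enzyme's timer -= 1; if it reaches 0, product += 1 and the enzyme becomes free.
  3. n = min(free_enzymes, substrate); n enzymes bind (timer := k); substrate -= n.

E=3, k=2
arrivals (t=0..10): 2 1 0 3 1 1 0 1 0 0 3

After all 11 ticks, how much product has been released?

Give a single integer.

t=0: arr=2 -> substrate=0 bound=2 product=0
t=1: arr=1 -> substrate=0 bound=3 product=0
t=2: arr=0 -> substrate=0 bound=1 product=2
t=3: arr=3 -> substrate=0 bound=3 product=3
t=4: arr=1 -> substrate=1 bound=3 product=3
t=5: arr=1 -> substrate=0 bound=2 product=6
t=6: arr=0 -> substrate=0 bound=2 product=6
t=7: arr=1 -> substrate=0 bound=1 product=8
t=8: arr=0 -> substrate=0 bound=1 product=8
t=9: arr=0 -> substrate=0 bound=0 product=9
t=10: arr=3 -> substrate=0 bound=3 product=9

Answer: 9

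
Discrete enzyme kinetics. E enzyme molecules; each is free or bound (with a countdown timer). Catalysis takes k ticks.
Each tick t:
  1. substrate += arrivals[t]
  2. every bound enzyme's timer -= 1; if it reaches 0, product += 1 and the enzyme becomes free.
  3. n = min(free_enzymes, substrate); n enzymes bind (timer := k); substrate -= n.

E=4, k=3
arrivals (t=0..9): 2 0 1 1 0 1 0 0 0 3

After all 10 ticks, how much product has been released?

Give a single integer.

Answer: 5

Derivation:
t=0: arr=2 -> substrate=0 bound=2 product=0
t=1: arr=0 -> substrate=0 bound=2 product=0
t=2: arr=1 -> substrate=0 bound=3 product=0
t=3: arr=1 -> substrate=0 bound=2 product=2
t=4: arr=0 -> substrate=0 bound=2 product=2
t=5: arr=1 -> substrate=0 bound=2 product=3
t=6: arr=0 -> substrate=0 bound=1 product=4
t=7: arr=0 -> substrate=0 bound=1 product=4
t=8: arr=0 -> substrate=0 bound=0 product=5
t=9: arr=3 -> substrate=0 bound=3 product=5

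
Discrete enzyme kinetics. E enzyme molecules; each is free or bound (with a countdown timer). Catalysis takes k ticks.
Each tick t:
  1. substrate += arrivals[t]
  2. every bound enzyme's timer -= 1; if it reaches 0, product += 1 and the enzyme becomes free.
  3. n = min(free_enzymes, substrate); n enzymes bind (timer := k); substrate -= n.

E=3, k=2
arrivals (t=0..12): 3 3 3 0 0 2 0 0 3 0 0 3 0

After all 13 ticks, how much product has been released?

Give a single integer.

Answer: 14

Derivation:
t=0: arr=3 -> substrate=0 bound=3 product=0
t=1: arr=3 -> substrate=3 bound=3 product=0
t=2: arr=3 -> substrate=3 bound=3 product=3
t=3: arr=0 -> substrate=3 bound=3 product=3
t=4: arr=0 -> substrate=0 bound=3 product=6
t=5: arr=2 -> substrate=2 bound=3 product=6
t=6: arr=0 -> substrate=0 bound=2 product=9
t=7: arr=0 -> substrate=0 bound=2 product=9
t=8: arr=3 -> substrate=0 bound=3 product=11
t=9: arr=0 -> substrate=0 bound=3 product=11
t=10: arr=0 -> substrate=0 bound=0 product=14
t=11: arr=3 -> substrate=0 bound=3 product=14
t=12: arr=0 -> substrate=0 bound=3 product=14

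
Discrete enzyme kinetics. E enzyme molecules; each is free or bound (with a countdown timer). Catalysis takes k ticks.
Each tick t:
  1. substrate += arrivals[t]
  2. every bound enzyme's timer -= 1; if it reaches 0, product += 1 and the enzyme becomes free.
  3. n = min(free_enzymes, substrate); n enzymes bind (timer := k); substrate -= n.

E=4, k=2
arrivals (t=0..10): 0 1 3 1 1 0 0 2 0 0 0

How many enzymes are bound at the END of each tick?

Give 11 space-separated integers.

Answer: 0 1 4 4 2 1 0 2 2 0 0

Derivation:
t=0: arr=0 -> substrate=0 bound=0 product=0
t=1: arr=1 -> substrate=0 bound=1 product=0
t=2: arr=3 -> substrate=0 bound=4 product=0
t=3: arr=1 -> substrate=0 bound=4 product=1
t=4: arr=1 -> substrate=0 bound=2 product=4
t=5: arr=0 -> substrate=0 bound=1 product=5
t=6: arr=0 -> substrate=0 bound=0 product=6
t=7: arr=2 -> substrate=0 bound=2 product=6
t=8: arr=0 -> substrate=0 bound=2 product=6
t=9: arr=0 -> substrate=0 bound=0 product=8
t=10: arr=0 -> substrate=0 bound=0 product=8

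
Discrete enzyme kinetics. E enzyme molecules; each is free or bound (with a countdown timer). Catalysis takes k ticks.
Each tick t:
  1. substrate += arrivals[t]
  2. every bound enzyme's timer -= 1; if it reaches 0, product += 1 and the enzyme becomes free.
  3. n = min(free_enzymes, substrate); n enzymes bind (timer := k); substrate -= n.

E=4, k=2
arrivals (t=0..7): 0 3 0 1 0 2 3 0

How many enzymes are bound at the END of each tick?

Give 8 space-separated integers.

Answer: 0 3 3 1 1 2 4 3

Derivation:
t=0: arr=0 -> substrate=0 bound=0 product=0
t=1: arr=3 -> substrate=0 bound=3 product=0
t=2: arr=0 -> substrate=0 bound=3 product=0
t=3: arr=1 -> substrate=0 bound=1 product=3
t=4: arr=0 -> substrate=0 bound=1 product=3
t=5: arr=2 -> substrate=0 bound=2 product=4
t=6: arr=3 -> substrate=1 bound=4 product=4
t=7: arr=0 -> substrate=0 bound=3 product=6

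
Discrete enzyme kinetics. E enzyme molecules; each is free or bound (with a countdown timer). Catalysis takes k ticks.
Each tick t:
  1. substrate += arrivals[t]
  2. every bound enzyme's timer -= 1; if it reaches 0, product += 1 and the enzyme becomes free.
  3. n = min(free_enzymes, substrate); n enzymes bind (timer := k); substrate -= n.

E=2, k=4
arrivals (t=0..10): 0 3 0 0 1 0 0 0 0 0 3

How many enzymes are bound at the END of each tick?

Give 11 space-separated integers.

Answer: 0 2 2 2 2 2 2 2 2 0 2

Derivation:
t=0: arr=0 -> substrate=0 bound=0 product=0
t=1: arr=3 -> substrate=1 bound=2 product=0
t=2: arr=0 -> substrate=1 bound=2 product=0
t=3: arr=0 -> substrate=1 bound=2 product=0
t=4: arr=1 -> substrate=2 bound=2 product=0
t=5: arr=0 -> substrate=0 bound=2 product=2
t=6: arr=0 -> substrate=0 bound=2 product=2
t=7: arr=0 -> substrate=0 bound=2 product=2
t=8: arr=0 -> substrate=0 bound=2 product=2
t=9: arr=0 -> substrate=0 bound=0 product=4
t=10: arr=3 -> substrate=1 bound=2 product=4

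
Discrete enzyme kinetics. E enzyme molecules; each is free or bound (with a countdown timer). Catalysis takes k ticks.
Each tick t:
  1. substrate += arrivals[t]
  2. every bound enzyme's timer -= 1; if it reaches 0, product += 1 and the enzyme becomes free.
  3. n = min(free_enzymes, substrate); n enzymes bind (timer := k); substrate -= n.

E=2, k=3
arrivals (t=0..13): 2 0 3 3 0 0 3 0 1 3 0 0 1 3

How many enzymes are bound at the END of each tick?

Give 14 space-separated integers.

Answer: 2 2 2 2 2 2 2 2 2 2 2 2 2 2

Derivation:
t=0: arr=2 -> substrate=0 bound=2 product=0
t=1: arr=0 -> substrate=0 bound=2 product=0
t=2: arr=3 -> substrate=3 bound=2 product=0
t=3: arr=3 -> substrate=4 bound=2 product=2
t=4: arr=0 -> substrate=4 bound=2 product=2
t=5: arr=0 -> substrate=4 bound=2 product=2
t=6: arr=3 -> substrate=5 bound=2 product=4
t=7: arr=0 -> substrate=5 bound=2 product=4
t=8: arr=1 -> substrate=6 bound=2 product=4
t=9: arr=3 -> substrate=7 bound=2 product=6
t=10: arr=0 -> substrate=7 bound=2 product=6
t=11: arr=0 -> substrate=7 bound=2 product=6
t=12: arr=1 -> substrate=6 bound=2 product=8
t=13: arr=3 -> substrate=9 bound=2 product=8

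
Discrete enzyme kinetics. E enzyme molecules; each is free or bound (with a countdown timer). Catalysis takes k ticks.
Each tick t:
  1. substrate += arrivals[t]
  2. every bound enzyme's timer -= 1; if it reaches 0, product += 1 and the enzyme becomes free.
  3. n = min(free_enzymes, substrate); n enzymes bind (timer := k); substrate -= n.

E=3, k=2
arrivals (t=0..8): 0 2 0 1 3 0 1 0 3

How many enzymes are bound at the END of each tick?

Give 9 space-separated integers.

t=0: arr=0 -> substrate=0 bound=0 product=0
t=1: arr=2 -> substrate=0 bound=2 product=0
t=2: arr=0 -> substrate=0 bound=2 product=0
t=3: arr=1 -> substrate=0 bound=1 product=2
t=4: arr=3 -> substrate=1 bound=3 product=2
t=5: arr=0 -> substrate=0 bound=3 product=3
t=6: arr=1 -> substrate=0 bound=2 product=5
t=7: arr=0 -> substrate=0 bound=1 product=6
t=8: arr=3 -> substrate=0 bound=3 product=7

Answer: 0 2 2 1 3 3 2 1 3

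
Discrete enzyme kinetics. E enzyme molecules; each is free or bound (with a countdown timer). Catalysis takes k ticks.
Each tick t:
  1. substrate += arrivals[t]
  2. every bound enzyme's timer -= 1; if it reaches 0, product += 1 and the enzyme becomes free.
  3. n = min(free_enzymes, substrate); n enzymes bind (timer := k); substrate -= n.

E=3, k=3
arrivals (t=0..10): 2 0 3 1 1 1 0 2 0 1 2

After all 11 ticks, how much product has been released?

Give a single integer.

t=0: arr=2 -> substrate=0 bound=2 product=0
t=1: arr=0 -> substrate=0 bound=2 product=0
t=2: arr=3 -> substrate=2 bound=3 product=0
t=3: arr=1 -> substrate=1 bound=3 product=2
t=4: arr=1 -> substrate=2 bound=3 product=2
t=5: arr=1 -> substrate=2 bound=3 product=3
t=6: arr=0 -> substrate=0 bound=3 product=5
t=7: arr=2 -> substrate=2 bound=3 product=5
t=8: arr=0 -> substrate=1 bound=3 product=6
t=9: arr=1 -> substrate=0 bound=3 product=8
t=10: arr=2 -> substrate=2 bound=3 product=8

Answer: 8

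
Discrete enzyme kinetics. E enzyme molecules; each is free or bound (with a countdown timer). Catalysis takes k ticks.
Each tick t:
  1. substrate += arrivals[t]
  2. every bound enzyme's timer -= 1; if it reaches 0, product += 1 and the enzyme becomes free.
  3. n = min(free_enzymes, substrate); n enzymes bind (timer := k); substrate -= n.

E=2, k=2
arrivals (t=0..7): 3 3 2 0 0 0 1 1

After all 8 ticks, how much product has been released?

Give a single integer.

Answer: 6

Derivation:
t=0: arr=3 -> substrate=1 bound=2 product=0
t=1: arr=3 -> substrate=4 bound=2 product=0
t=2: arr=2 -> substrate=4 bound=2 product=2
t=3: arr=0 -> substrate=4 bound=2 product=2
t=4: arr=0 -> substrate=2 bound=2 product=4
t=5: arr=0 -> substrate=2 bound=2 product=4
t=6: arr=1 -> substrate=1 bound=2 product=6
t=7: arr=1 -> substrate=2 bound=2 product=6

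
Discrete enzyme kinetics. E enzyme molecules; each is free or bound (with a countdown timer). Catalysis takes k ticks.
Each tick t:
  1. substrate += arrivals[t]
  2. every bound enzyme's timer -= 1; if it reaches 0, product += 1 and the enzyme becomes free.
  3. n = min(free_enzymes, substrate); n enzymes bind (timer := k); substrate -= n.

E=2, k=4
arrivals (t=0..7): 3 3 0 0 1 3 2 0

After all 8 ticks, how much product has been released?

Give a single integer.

Answer: 2

Derivation:
t=0: arr=3 -> substrate=1 bound=2 product=0
t=1: arr=3 -> substrate=4 bound=2 product=0
t=2: arr=0 -> substrate=4 bound=2 product=0
t=3: arr=0 -> substrate=4 bound=2 product=0
t=4: arr=1 -> substrate=3 bound=2 product=2
t=5: arr=3 -> substrate=6 bound=2 product=2
t=6: arr=2 -> substrate=8 bound=2 product=2
t=7: arr=0 -> substrate=8 bound=2 product=2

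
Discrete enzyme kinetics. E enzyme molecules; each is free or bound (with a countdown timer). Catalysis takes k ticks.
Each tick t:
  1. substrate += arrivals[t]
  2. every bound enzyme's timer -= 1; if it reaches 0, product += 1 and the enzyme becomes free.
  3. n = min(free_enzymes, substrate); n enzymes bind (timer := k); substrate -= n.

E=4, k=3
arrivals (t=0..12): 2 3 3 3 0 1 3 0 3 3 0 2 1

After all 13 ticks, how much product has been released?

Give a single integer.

Answer: 14

Derivation:
t=0: arr=2 -> substrate=0 bound=2 product=0
t=1: arr=3 -> substrate=1 bound=4 product=0
t=2: arr=3 -> substrate=4 bound=4 product=0
t=3: arr=3 -> substrate=5 bound=4 product=2
t=4: arr=0 -> substrate=3 bound=4 product=4
t=5: arr=1 -> substrate=4 bound=4 product=4
t=6: arr=3 -> substrate=5 bound=4 product=6
t=7: arr=0 -> substrate=3 bound=4 product=8
t=8: arr=3 -> substrate=6 bound=4 product=8
t=9: arr=3 -> substrate=7 bound=4 product=10
t=10: arr=0 -> substrate=5 bound=4 product=12
t=11: arr=2 -> substrate=7 bound=4 product=12
t=12: arr=1 -> substrate=6 bound=4 product=14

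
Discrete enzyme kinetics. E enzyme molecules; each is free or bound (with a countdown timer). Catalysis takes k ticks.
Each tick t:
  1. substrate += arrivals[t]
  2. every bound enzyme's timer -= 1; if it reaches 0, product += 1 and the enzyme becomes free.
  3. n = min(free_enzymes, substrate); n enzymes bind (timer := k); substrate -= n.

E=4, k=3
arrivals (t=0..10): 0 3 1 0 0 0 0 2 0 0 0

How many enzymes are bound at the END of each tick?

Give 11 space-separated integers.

Answer: 0 3 4 4 1 0 0 2 2 2 0

Derivation:
t=0: arr=0 -> substrate=0 bound=0 product=0
t=1: arr=3 -> substrate=0 bound=3 product=0
t=2: arr=1 -> substrate=0 bound=4 product=0
t=3: arr=0 -> substrate=0 bound=4 product=0
t=4: arr=0 -> substrate=0 bound=1 product=3
t=5: arr=0 -> substrate=0 bound=0 product=4
t=6: arr=0 -> substrate=0 bound=0 product=4
t=7: arr=2 -> substrate=0 bound=2 product=4
t=8: arr=0 -> substrate=0 bound=2 product=4
t=9: arr=0 -> substrate=0 bound=2 product=4
t=10: arr=0 -> substrate=0 bound=0 product=6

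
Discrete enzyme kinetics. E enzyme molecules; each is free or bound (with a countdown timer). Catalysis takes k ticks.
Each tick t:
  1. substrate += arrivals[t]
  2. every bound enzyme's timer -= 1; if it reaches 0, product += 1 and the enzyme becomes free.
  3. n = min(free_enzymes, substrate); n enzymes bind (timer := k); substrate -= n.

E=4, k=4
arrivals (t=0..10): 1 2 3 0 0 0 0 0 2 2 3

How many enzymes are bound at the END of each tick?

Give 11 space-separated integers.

Answer: 1 3 4 4 4 3 2 2 3 4 4

Derivation:
t=0: arr=1 -> substrate=0 bound=1 product=0
t=1: arr=2 -> substrate=0 bound=3 product=0
t=2: arr=3 -> substrate=2 bound=4 product=0
t=3: arr=0 -> substrate=2 bound=4 product=0
t=4: arr=0 -> substrate=1 bound=4 product=1
t=5: arr=0 -> substrate=0 bound=3 product=3
t=6: arr=0 -> substrate=0 bound=2 product=4
t=7: arr=0 -> substrate=0 bound=2 product=4
t=8: arr=2 -> substrate=0 bound=3 product=5
t=9: arr=2 -> substrate=0 bound=4 product=6
t=10: arr=3 -> substrate=3 bound=4 product=6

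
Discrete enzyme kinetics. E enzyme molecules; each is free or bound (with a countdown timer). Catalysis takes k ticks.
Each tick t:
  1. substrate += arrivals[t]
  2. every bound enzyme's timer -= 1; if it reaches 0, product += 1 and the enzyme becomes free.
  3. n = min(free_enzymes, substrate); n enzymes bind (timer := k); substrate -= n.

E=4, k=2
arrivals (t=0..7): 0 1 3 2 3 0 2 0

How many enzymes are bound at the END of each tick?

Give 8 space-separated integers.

t=0: arr=0 -> substrate=0 bound=0 product=0
t=1: arr=1 -> substrate=0 bound=1 product=0
t=2: arr=3 -> substrate=0 bound=4 product=0
t=3: arr=2 -> substrate=1 bound=4 product=1
t=4: arr=3 -> substrate=1 bound=4 product=4
t=5: arr=0 -> substrate=0 bound=4 product=5
t=6: arr=2 -> substrate=0 bound=3 product=8
t=7: arr=0 -> substrate=0 bound=2 product=9

Answer: 0 1 4 4 4 4 3 2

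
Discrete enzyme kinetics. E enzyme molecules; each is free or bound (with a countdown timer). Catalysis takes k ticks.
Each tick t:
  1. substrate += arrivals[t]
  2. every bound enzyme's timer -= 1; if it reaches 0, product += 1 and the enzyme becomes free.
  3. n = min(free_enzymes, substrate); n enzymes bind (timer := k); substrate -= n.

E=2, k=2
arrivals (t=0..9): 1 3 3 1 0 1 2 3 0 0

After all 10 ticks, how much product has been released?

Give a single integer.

t=0: arr=1 -> substrate=0 bound=1 product=0
t=1: arr=3 -> substrate=2 bound=2 product=0
t=2: arr=3 -> substrate=4 bound=2 product=1
t=3: arr=1 -> substrate=4 bound=2 product=2
t=4: arr=0 -> substrate=3 bound=2 product=3
t=5: arr=1 -> substrate=3 bound=2 product=4
t=6: arr=2 -> substrate=4 bound=2 product=5
t=7: arr=3 -> substrate=6 bound=2 product=6
t=8: arr=0 -> substrate=5 bound=2 product=7
t=9: arr=0 -> substrate=4 bound=2 product=8

Answer: 8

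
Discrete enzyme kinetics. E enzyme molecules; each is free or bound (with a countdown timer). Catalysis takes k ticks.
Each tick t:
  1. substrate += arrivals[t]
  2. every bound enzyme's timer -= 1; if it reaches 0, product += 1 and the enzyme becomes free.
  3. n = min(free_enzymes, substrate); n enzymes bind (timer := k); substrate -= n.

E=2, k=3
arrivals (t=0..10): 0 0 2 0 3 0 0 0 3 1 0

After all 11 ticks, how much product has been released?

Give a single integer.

Answer: 4

Derivation:
t=0: arr=0 -> substrate=0 bound=0 product=0
t=1: arr=0 -> substrate=0 bound=0 product=0
t=2: arr=2 -> substrate=0 bound=2 product=0
t=3: arr=0 -> substrate=0 bound=2 product=0
t=4: arr=3 -> substrate=3 bound=2 product=0
t=5: arr=0 -> substrate=1 bound=2 product=2
t=6: arr=0 -> substrate=1 bound=2 product=2
t=7: arr=0 -> substrate=1 bound=2 product=2
t=8: arr=3 -> substrate=2 bound=2 product=4
t=9: arr=1 -> substrate=3 bound=2 product=4
t=10: arr=0 -> substrate=3 bound=2 product=4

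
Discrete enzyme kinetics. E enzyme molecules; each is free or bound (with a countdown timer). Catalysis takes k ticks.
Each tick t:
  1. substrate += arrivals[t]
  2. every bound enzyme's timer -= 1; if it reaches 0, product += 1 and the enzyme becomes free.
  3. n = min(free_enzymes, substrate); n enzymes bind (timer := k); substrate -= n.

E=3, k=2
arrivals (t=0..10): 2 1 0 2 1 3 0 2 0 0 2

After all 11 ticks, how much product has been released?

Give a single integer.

t=0: arr=2 -> substrate=0 bound=2 product=0
t=1: arr=1 -> substrate=0 bound=3 product=0
t=2: arr=0 -> substrate=0 bound=1 product=2
t=3: arr=2 -> substrate=0 bound=2 product=3
t=4: arr=1 -> substrate=0 bound=3 product=3
t=5: arr=3 -> substrate=1 bound=3 product=5
t=6: arr=0 -> substrate=0 bound=3 product=6
t=7: arr=2 -> substrate=0 bound=3 product=8
t=8: arr=0 -> substrate=0 bound=2 product=9
t=9: arr=0 -> substrate=0 bound=0 product=11
t=10: arr=2 -> substrate=0 bound=2 product=11

Answer: 11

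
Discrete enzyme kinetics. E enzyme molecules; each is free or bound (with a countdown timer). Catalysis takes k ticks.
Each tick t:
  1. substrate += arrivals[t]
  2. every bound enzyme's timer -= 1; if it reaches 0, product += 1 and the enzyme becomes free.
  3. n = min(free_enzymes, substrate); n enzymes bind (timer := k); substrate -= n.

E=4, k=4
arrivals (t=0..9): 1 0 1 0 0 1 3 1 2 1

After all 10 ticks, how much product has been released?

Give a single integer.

t=0: arr=1 -> substrate=0 bound=1 product=0
t=1: arr=0 -> substrate=0 bound=1 product=0
t=2: arr=1 -> substrate=0 bound=2 product=0
t=3: arr=0 -> substrate=0 bound=2 product=0
t=4: arr=0 -> substrate=0 bound=1 product=1
t=5: arr=1 -> substrate=0 bound=2 product=1
t=6: arr=3 -> substrate=0 bound=4 product=2
t=7: arr=1 -> substrate=1 bound=4 product=2
t=8: arr=2 -> substrate=3 bound=4 product=2
t=9: arr=1 -> substrate=3 bound=4 product=3

Answer: 3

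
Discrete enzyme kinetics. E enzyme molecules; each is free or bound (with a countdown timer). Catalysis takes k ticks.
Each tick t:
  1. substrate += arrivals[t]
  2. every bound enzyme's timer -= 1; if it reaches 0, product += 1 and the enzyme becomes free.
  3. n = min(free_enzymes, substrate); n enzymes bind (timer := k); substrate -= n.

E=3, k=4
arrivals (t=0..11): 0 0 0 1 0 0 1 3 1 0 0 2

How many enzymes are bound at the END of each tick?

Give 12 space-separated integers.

t=0: arr=0 -> substrate=0 bound=0 product=0
t=1: arr=0 -> substrate=0 bound=0 product=0
t=2: arr=0 -> substrate=0 bound=0 product=0
t=3: arr=1 -> substrate=0 bound=1 product=0
t=4: arr=0 -> substrate=0 bound=1 product=0
t=5: arr=0 -> substrate=0 bound=1 product=0
t=6: arr=1 -> substrate=0 bound=2 product=0
t=7: arr=3 -> substrate=1 bound=3 product=1
t=8: arr=1 -> substrate=2 bound=3 product=1
t=9: arr=0 -> substrate=2 bound=3 product=1
t=10: arr=0 -> substrate=1 bound=3 product=2
t=11: arr=2 -> substrate=1 bound=3 product=4

Answer: 0 0 0 1 1 1 2 3 3 3 3 3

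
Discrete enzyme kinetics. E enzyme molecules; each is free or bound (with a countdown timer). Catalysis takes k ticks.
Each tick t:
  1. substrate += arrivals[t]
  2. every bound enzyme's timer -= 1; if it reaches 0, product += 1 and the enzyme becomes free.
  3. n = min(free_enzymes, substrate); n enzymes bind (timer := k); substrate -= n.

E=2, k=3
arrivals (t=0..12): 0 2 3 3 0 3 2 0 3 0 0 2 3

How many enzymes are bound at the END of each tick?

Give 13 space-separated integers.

Answer: 0 2 2 2 2 2 2 2 2 2 2 2 2

Derivation:
t=0: arr=0 -> substrate=0 bound=0 product=0
t=1: arr=2 -> substrate=0 bound=2 product=0
t=2: arr=3 -> substrate=3 bound=2 product=0
t=3: arr=3 -> substrate=6 bound=2 product=0
t=4: arr=0 -> substrate=4 bound=2 product=2
t=5: arr=3 -> substrate=7 bound=2 product=2
t=6: arr=2 -> substrate=9 bound=2 product=2
t=7: arr=0 -> substrate=7 bound=2 product=4
t=8: arr=3 -> substrate=10 bound=2 product=4
t=9: arr=0 -> substrate=10 bound=2 product=4
t=10: arr=0 -> substrate=8 bound=2 product=6
t=11: arr=2 -> substrate=10 bound=2 product=6
t=12: arr=3 -> substrate=13 bound=2 product=6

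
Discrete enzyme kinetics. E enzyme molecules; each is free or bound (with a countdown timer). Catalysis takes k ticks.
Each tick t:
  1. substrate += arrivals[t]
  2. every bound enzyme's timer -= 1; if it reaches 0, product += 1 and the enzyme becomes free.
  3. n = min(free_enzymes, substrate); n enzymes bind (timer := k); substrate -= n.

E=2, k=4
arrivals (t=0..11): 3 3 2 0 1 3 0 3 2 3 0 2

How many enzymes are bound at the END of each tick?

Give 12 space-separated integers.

Answer: 2 2 2 2 2 2 2 2 2 2 2 2

Derivation:
t=0: arr=3 -> substrate=1 bound=2 product=0
t=1: arr=3 -> substrate=4 bound=2 product=0
t=2: arr=2 -> substrate=6 bound=2 product=0
t=3: arr=0 -> substrate=6 bound=2 product=0
t=4: arr=1 -> substrate=5 bound=2 product=2
t=5: arr=3 -> substrate=8 bound=2 product=2
t=6: arr=0 -> substrate=8 bound=2 product=2
t=7: arr=3 -> substrate=11 bound=2 product=2
t=8: arr=2 -> substrate=11 bound=2 product=4
t=9: arr=3 -> substrate=14 bound=2 product=4
t=10: arr=0 -> substrate=14 bound=2 product=4
t=11: arr=2 -> substrate=16 bound=2 product=4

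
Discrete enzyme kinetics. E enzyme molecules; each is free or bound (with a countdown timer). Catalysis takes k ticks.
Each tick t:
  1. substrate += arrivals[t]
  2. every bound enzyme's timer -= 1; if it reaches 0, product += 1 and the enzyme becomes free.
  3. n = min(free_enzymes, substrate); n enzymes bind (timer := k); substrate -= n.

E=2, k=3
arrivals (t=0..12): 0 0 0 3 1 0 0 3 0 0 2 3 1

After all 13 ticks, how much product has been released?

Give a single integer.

Answer: 6

Derivation:
t=0: arr=0 -> substrate=0 bound=0 product=0
t=1: arr=0 -> substrate=0 bound=0 product=0
t=2: arr=0 -> substrate=0 bound=0 product=0
t=3: arr=3 -> substrate=1 bound=2 product=0
t=4: arr=1 -> substrate=2 bound=2 product=0
t=5: arr=0 -> substrate=2 bound=2 product=0
t=6: arr=0 -> substrate=0 bound=2 product=2
t=7: arr=3 -> substrate=3 bound=2 product=2
t=8: arr=0 -> substrate=3 bound=2 product=2
t=9: arr=0 -> substrate=1 bound=2 product=4
t=10: arr=2 -> substrate=3 bound=2 product=4
t=11: arr=3 -> substrate=6 bound=2 product=4
t=12: arr=1 -> substrate=5 bound=2 product=6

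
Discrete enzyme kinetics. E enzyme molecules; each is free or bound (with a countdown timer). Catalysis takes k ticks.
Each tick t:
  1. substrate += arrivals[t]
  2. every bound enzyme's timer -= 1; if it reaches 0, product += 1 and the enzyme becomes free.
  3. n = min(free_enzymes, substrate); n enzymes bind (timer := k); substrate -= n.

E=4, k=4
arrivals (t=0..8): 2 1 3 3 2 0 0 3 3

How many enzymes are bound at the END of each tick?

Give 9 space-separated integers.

t=0: arr=2 -> substrate=0 bound=2 product=0
t=1: arr=1 -> substrate=0 bound=3 product=0
t=2: arr=3 -> substrate=2 bound=4 product=0
t=3: arr=3 -> substrate=5 bound=4 product=0
t=4: arr=2 -> substrate=5 bound=4 product=2
t=5: arr=0 -> substrate=4 bound=4 product=3
t=6: arr=0 -> substrate=3 bound=4 product=4
t=7: arr=3 -> substrate=6 bound=4 product=4
t=8: arr=3 -> substrate=7 bound=4 product=6

Answer: 2 3 4 4 4 4 4 4 4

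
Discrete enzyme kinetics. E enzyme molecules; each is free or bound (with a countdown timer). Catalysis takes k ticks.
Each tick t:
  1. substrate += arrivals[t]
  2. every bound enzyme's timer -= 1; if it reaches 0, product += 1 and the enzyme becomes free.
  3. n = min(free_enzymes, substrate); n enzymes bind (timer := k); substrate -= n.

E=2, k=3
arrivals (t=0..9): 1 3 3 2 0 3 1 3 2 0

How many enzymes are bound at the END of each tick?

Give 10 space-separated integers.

Answer: 1 2 2 2 2 2 2 2 2 2

Derivation:
t=0: arr=1 -> substrate=0 bound=1 product=0
t=1: arr=3 -> substrate=2 bound=2 product=0
t=2: arr=3 -> substrate=5 bound=2 product=0
t=3: arr=2 -> substrate=6 bound=2 product=1
t=4: arr=0 -> substrate=5 bound=2 product=2
t=5: arr=3 -> substrate=8 bound=2 product=2
t=6: arr=1 -> substrate=8 bound=2 product=3
t=7: arr=3 -> substrate=10 bound=2 product=4
t=8: arr=2 -> substrate=12 bound=2 product=4
t=9: arr=0 -> substrate=11 bound=2 product=5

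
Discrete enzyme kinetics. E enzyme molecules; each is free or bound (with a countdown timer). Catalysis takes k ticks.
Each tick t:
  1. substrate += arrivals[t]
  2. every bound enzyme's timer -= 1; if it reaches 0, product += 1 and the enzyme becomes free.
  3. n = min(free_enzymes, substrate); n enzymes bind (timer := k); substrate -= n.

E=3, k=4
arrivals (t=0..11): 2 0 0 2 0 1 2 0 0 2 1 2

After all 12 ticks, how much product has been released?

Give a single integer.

t=0: arr=2 -> substrate=0 bound=2 product=0
t=1: arr=0 -> substrate=0 bound=2 product=0
t=2: arr=0 -> substrate=0 bound=2 product=0
t=3: arr=2 -> substrate=1 bound=3 product=0
t=4: arr=0 -> substrate=0 bound=2 product=2
t=5: arr=1 -> substrate=0 bound=3 product=2
t=6: arr=2 -> substrate=2 bound=3 product=2
t=7: arr=0 -> substrate=1 bound=3 product=3
t=8: arr=0 -> substrate=0 bound=3 product=4
t=9: arr=2 -> substrate=1 bound=3 product=5
t=10: arr=1 -> substrate=2 bound=3 product=5
t=11: arr=2 -> substrate=3 bound=3 product=6

Answer: 6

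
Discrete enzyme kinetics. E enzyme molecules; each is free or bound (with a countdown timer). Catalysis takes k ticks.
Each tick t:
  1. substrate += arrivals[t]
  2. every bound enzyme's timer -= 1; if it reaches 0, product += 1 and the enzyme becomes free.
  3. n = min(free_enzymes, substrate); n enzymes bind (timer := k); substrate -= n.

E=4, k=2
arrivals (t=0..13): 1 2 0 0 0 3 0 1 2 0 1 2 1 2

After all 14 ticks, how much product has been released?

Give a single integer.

t=0: arr=1 -> substrate=0 bound=1 product=0
t=1: arr=2 -> substrate=0 bound=3 product=0
t=2: arr=0 -> substrate=0 bound=2 product=1
t=3: arr=0 -> substrate=0 bound=0 product=3
t=4: arr=0 -> substrate=0 bound=0 product=3
t=5: arr=3 -> substrate=0 bound=3 product=3
t=6: arr=0 -> substrate=0 bound=3 product=3
t=7: arr=1 -> substrate=0 bound=1 product=6
t=8: arr=2 -> substrate=0 bound=3 product=6
t=9: arr=0 -> substrate=0 bound=2 product=7
t=10: arr=1 -> substrate=0 bound=1 product=9
t=11: arr=2 -> substrate=0 bound=3 product=9
t=12: arr=1 -> substrate=0 bound=3 product=10
t=13: arr=2 -> substrate=0 bound=3 product=12

Answer: 12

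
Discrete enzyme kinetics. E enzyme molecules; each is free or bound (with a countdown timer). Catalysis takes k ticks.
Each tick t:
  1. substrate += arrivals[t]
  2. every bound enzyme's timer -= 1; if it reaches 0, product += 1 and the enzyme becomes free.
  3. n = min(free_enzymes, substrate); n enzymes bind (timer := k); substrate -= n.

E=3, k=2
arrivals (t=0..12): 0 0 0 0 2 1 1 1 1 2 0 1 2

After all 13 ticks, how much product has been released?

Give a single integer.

Answer: 8

Derivation:
t=0: arr=0 -> substrate=0 bound=0 product=0
t=1: arr=0 -> substrate=0 bound=0 product=0
t=2: arr=0 -> substrate=0 bound=0 product=0
t=3: arr=0 -> substrate=0 bound=0 product=0
t=4: arr=2 -> substrate=0 bound=2 product=0
t=5: arr=1 -> substrate=0 bound=3 product=0
t=6: arr=1 -> substrate=0 bound=2 product=2
t=7: arr=1 -> substrate=0 bound=2 product=3
t=8: arr=1 -> substrate=0 bound=2 product=4
t=9: arr=2 -> substrate=0 bound=3 product=5
t=10: arr=0 -> substrate=0 bound=2 product=6
t=11: arr=1 -> substrate=0 bound=1 product=8
t=12: arr=2 -> substrate=0 bound=3 product=8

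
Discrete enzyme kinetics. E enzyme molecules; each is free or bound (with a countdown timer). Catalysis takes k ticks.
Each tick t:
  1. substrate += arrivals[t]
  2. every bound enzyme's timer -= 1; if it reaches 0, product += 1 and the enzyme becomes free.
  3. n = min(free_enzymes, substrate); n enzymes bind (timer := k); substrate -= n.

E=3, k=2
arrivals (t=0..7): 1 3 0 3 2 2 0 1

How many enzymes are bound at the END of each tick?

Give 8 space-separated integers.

t=0: arr=1 -> substrate=0 bound=1 product=0
t=1: arr=3 -> substrate=1 bound=3 product=0
t=2: arr=0 -> substrate=0 bound=3 product=1
t=3: arr=3 -> substrate=1 bound=3 product=3
t=4: arr=2 -> substrate=2 bound=3 product=4
t=5: arr=2 -> substrate=2 bound=3 product=6
t=6: arr=0 -> substrate=1 bound=3 product=7
t=7: arr=1 -> substrate=0 bound=3 product=9

Answer: 1 3 3 3 3 3 3 3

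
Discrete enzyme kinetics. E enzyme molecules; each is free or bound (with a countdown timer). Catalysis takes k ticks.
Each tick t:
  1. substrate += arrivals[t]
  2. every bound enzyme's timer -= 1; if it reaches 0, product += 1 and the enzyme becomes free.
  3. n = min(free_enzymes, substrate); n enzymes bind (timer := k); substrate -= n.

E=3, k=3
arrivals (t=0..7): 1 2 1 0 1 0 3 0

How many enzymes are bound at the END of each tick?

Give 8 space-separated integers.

Answer: 1 3 3 3 2 2 3 3

Derivation:
t=0: arr=1 -> substrate=0 bound=1 product=0
t=1: arr=2 -> substrate=0 bound=3 product=0
t=2: arr=1 -> substrate=1 bound=3 product=0
t=3: arr=0 -> substrate=0 bound=3 product=1
t=4: arr=1 -> substrate=0 bound=2 product=3
t=5: arr=0 -> substrate=0 bound=2 product=3
t=6: arr=3 -> substrate=1 bound=3 product=4
t=7: arr=0 -> substrate=0 bound=3 product=5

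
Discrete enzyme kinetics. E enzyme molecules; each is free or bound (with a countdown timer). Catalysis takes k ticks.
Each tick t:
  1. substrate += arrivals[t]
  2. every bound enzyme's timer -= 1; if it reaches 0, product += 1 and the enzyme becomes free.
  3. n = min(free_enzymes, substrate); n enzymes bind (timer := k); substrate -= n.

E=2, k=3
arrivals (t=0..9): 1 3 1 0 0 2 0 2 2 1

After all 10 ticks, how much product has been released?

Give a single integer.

Answer: 5

Derivation:
t=0: arr=1 -> substrate=0 bound=1 product=0
t=1: arr=3 -> substrate=2 bound=2 product=0
t=2: arr=1 -> substrate=3 bound=2 product=0
t=3: arr=0 -> substrate=2 bound=2 product=1
t=4: arr=0 -> substrate=1 bound=2 product=2
t=5: arr=2 -> substrate=3 bound=2 product=2
t=6: arr=0 -> substrate=2 bound=2 product=3
t=7: arr=2 -> substrate=3 bound=2 product=4
t=8: arr=2 -> substrate=5 bound=2 product=4
t=9: arr=1 -> substrate=5 bound=2 product=5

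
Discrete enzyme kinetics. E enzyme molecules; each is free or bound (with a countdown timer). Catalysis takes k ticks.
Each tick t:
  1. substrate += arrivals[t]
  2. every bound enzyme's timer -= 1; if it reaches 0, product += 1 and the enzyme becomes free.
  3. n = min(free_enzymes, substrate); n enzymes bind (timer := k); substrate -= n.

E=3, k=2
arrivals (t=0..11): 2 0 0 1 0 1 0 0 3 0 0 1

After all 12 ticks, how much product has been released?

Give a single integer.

t=0: arr=2 -> substrate=0 bound=2 product=0
t=1: arr=0 -> substrate=0 bound=2 product=0
t=2: arr=0 -> substrate=0 bound=0 product=2
t=3: arr=1 -> substrate=0 bound=1 product=2
t=4: arr=0 -> substrate=0 bound=1 product=2
t=5: arr=1 -> substrate=0 bound=1 product=3
t=6: arr=0 -> substrate=0 bound=1 product=3
t=7: arr=0 -> substrate=0 bound=0 product=4
t=8: arr=3 -> substrate=0 bound=3 product=4
t=9: arr=0 -> substrate=0 bound=3 product=4
t=10: arr=0 -> substrate=0 bound=0 product=7
t=11: arr=1 -> substrate=0 bound=1 product=7

Answer: 7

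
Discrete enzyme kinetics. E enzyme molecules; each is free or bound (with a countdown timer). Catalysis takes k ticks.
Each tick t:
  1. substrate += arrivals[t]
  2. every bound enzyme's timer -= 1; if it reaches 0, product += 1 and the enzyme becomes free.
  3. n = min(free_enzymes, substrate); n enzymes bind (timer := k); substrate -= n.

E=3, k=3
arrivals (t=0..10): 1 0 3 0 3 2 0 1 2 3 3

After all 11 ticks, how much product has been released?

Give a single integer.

Answer: 7

Derivation:
t=0: arr=1 -> substrate=0 bound=1 product=0
t=1: arr=0 -> substrate=0 bound=1 product=0
t=2: arr=3 -> substrate=1 bound=3 product=0
t=3: arr=0 -> substrate=0 bound=3 product=1
t=4: arr=3 -> substrate=3 bound=3 product=1
t=5: arr=2 -> substrate=3 bound=3 product=3
t=6: arr=0 -> substrate=2 bound=3 product=4
t=7: arr=1 -> substrate=3 bound=3 product=4
t=8: arr=2 -> substrate=3 bound=3 product=6
t=9: arr=3 -> substrate=5 bound=3 product=7
t=10: arr=3 -> substrate=8 bound=3 product=7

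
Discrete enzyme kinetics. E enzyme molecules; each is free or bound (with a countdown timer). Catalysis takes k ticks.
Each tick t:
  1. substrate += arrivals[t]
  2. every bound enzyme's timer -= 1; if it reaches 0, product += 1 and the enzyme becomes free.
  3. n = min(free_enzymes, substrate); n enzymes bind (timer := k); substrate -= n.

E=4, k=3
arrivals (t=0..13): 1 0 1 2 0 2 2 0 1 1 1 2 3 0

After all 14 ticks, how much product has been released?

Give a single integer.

t=0: arr=1 -> substrate=0 bound=1 product=0
t=1: arr=0 -> substrate=0 bound=1 product=0
t=2: arr=1 -> substrate=0 bound=2 product=0
t=3: arr=2 -> substrate=0 bound=3 product=1
t=4: arr=0 -> substrate=0 bound=3 product=1
t=5: arr=2 -> substrate=0 bound=4 product=2
t=6: arr=2 -> substrate=0 bound=4 product=4
t=7: arr=0 -> substrate=0 bound=4 product=4
t=8: arr=1 -> substrate=0 bound=3 product=6
t=9: arr=1 -> substrate=0 bound=2 product=8
t=10: arr=1 -> substrate=0 bound=3 product=8
t=11: arr=2 -> substrate=0 bound=4 product=9
t=12: arr=3 -> substrate=2 bound=4 product=10
t=13: arr=0 -> substrate=1 bound=4 product=11

Answer: 11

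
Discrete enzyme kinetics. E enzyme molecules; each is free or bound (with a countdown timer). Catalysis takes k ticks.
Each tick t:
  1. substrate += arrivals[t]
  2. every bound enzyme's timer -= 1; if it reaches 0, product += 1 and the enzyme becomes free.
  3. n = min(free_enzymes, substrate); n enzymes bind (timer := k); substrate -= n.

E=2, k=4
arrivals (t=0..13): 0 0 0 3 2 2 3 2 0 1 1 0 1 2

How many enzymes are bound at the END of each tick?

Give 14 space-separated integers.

t=0: arr=0 -> substrate=0 bound=0 product=0
t=1: arr=0 -> substrate=0 bound=0 product=0
t=2: arr=0 -> substrate=0 bound=0 product=0
t=3: arr=3 -> substrate=1 bound=2 product=0
t=4: arr=2 -> substrate=3 bound=2 product=0
t=5: arr=2 -> substrate=5 bound=2 product=0
t=6: arr=3 -> substrate=8 bound=2 product=0
t=7: arr=2 -> substrate=8 bound=2 product=2
t=8: arr=0 -> substrate=8 bound=2 product=2
t=9: arr=1 -> substrate=9 bound=2 product=2
t=10: arr=1 -> substrate=10 bound=2 product=2
t=11: arr=0 -> substrate=8 bound=2 product=4
t=12: arr=1 -> substrate=9 bound=2 product=4
t=13: arr=2 -> substrate=11 bound=2 product=4

Answer: 0 0 0 2 2 2 2 2 2 2 2 2 2 2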